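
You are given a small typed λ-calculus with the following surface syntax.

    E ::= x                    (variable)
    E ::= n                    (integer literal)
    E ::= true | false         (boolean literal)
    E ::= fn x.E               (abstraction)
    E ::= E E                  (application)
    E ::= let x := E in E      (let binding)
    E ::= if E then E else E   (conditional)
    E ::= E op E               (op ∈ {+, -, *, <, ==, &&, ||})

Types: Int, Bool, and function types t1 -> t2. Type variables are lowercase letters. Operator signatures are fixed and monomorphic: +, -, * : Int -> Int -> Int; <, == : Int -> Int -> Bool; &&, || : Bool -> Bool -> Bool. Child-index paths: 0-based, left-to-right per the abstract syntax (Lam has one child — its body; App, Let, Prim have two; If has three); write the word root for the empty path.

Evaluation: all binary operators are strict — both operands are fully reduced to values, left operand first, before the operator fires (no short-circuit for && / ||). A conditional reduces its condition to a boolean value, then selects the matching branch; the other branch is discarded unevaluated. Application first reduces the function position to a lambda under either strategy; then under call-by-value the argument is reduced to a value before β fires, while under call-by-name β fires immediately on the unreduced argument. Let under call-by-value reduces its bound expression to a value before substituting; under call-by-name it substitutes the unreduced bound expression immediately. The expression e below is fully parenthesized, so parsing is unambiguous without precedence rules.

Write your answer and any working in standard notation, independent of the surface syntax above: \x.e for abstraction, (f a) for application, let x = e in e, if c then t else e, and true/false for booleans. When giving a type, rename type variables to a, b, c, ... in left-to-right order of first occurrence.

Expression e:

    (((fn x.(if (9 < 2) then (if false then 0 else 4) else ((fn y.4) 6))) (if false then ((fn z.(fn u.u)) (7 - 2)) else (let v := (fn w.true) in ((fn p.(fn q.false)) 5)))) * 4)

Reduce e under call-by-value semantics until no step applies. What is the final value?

Trace:
step 0: (((\x.(if (9 < 2) then (if false then 0 else 4) else ((\y.4) 6))) (if false then ((\z.(\u.u)) (7 - 2)) else (let v = (\w.true) in ((\p.(\q.false)) 5)))) * 4)
step 1: [if@0.1] (((\x.(if (9 < 2) then (if false then 0 else 4) else ((\y.4) 6))) (let v = (\w.true) in ((\p.(\q.false)) 5))) * 4)
step 2: [let@0.1] (((\x.(if (9 < 2) then (if false then 0 else 4) else ((\y.4) 6))) ((\p.(\q.false)) 5)) * 4)
step 3: [beta@0.1] (((\x.(if (9 < 2) then (if false then 0 else 4) else ((\y.4) 6))) (\q.false)) * 4)
step 4: [beta@0] ((if (9 < 2) then (if false then 0 else 4) else ((\y.4) 6)) * 4)
step 5: [delta@0.0] ((if false then (if false then 0 else 4) else ((\y.4) 6)) * 4)
step 6: [if@0] (((\y.4) 6) * 4)
step 7: [beta@0] (4 * 4)
step 8: [delta@root] 16

Answer: 16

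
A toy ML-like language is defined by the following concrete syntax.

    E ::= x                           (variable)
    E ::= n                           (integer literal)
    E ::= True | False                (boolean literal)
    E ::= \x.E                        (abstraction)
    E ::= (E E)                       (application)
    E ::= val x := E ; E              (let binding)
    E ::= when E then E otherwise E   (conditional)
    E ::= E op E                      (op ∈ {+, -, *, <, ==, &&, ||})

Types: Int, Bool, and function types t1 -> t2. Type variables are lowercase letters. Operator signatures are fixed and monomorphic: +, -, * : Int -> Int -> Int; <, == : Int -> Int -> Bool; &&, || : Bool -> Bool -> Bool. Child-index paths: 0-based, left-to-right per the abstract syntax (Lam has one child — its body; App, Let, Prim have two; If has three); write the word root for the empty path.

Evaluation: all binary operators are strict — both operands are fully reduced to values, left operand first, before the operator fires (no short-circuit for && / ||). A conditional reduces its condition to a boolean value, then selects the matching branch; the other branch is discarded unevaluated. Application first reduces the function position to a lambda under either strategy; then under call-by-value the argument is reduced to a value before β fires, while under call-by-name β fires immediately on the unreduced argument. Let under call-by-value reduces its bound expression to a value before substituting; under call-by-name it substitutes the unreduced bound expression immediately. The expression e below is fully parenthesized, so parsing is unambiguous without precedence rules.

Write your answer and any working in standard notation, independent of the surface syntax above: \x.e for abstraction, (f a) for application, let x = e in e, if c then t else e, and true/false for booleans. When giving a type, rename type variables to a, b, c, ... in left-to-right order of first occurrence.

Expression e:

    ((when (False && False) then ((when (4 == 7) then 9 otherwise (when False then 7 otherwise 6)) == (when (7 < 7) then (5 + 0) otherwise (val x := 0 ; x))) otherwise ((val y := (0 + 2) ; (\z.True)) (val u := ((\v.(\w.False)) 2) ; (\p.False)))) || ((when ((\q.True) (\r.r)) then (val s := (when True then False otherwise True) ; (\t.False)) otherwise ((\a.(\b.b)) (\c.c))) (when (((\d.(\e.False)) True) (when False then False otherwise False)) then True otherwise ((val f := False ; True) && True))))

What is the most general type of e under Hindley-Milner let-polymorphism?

Answer: Bool

Derivation:
  unify Bool ~ Bool
  unify Bool ~ Bool
  unify Bool ~ Bool
  unify Int ~ Int
  unify Int ~ Int
  unify Bool ~ Bool
  unify Bool ~ Bool
  unify Int ~ Int
  unify Int ~ Int
  unify Int ~ Int
  unify Int ~ Int
  unify Int ~ Int
  unify Bool ~ Bool
  unify Int ~ Int
  unify Int ~ Int
let x : Int
x : Int
  unify Int ~ Int
  unify Int ~ Int
  unify Int ~ Int
  unify Int ~ Int
let y : Int
\z._ : a -> Bool
\w._ : c -> Bool
\v._ : b -> c -> Bool
  unify b -> c -> Bool ~ Int -> d
  unify b ~ Int
  unify c -> Bool ~ d
_ _ : c -> Bool
let u : forall. c -> Bool
\p._ : e -> Bool
  unify a -> Bool ~ (e -> Bool) -> f
  unify a ~ e -> Bool
  unify Bool ~ f
_ _ : Bool
  unify Bool ~ Bool
  unify Bool ~ Bool
\q._ : g -> Bool
r : h
\r._ : h -> h
  unify g -> Bool ~ (h -> h) -> i
  unify g ~ h -> h
  unify Bool ~ i
_ _ : Bool
  unify Bool ~ Bool
  unify Bool ~ Bool
  unify Bool ~ Bool
let s : Bool
\t._ : j -> Bool
b : l
\b._ : l -> l
\a._ : k -> l -> l
c : m
\c._ : m -> m
  unify k -> l -> l ~ (m -> m) -> n
  unify k ~ m -> m
  unify l -> l ~ n
_ _ : l -> l
  unify j -> Bool ~ l -> l
  unify j ~ l
  unify Bool ~ l
\e._ : p -> Bool
\d._ : o -> p -> Bool
  unify o -> p -> Bool ~ Bool -> q
  unify o ~ Bool
  unify p -> Bool ~ q
_ _ : p -> Bool
  unify Bool ~ Bool
  unify Bool ~ Bool
  unify p -> Bool ~ Bool -> r
  unify p ~ Bool
  unify Bool ~ r
_ _ : Bool
  unify Bool ~ Bool
let f : Bool
  unify Bool ~ Bool
  unify Bool ~ Bool
  unify Bool ~ Bool
  unify Bool -> Bool ~ Bool -> s
  unify Bool ~ Bool
  unify Bool ~ s
_ _ : Bool
  unify Bool ~ Bool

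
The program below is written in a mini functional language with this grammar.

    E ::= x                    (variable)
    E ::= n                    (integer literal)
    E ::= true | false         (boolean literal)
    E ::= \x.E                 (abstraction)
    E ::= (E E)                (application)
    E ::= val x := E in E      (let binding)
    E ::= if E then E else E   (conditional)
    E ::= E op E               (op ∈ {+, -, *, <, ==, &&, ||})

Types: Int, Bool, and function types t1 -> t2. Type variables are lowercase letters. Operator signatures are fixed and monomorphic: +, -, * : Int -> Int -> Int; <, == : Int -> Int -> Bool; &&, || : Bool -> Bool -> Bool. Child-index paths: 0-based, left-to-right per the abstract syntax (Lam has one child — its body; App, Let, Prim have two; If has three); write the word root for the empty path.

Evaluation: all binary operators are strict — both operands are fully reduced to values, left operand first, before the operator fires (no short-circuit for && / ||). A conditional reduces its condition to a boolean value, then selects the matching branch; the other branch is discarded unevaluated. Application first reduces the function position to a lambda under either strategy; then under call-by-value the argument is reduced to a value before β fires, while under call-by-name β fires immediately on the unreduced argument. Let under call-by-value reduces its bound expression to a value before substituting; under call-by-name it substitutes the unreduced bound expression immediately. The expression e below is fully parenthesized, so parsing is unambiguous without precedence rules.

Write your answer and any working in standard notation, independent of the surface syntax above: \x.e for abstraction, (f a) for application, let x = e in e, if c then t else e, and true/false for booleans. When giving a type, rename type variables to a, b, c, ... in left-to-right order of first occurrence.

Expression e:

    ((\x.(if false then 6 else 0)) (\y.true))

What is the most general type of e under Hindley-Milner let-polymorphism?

Answer: Int

Derivation:
  unify Bool ~ Bool
  unify Int ~ Int
\x._ : a -> Int
\y._ : b -> Bool
  unify a -> Int ~ (b -> Bool) -> c
  unify a ~ b -> Bool
  unify Int ~ c
_ _ : Int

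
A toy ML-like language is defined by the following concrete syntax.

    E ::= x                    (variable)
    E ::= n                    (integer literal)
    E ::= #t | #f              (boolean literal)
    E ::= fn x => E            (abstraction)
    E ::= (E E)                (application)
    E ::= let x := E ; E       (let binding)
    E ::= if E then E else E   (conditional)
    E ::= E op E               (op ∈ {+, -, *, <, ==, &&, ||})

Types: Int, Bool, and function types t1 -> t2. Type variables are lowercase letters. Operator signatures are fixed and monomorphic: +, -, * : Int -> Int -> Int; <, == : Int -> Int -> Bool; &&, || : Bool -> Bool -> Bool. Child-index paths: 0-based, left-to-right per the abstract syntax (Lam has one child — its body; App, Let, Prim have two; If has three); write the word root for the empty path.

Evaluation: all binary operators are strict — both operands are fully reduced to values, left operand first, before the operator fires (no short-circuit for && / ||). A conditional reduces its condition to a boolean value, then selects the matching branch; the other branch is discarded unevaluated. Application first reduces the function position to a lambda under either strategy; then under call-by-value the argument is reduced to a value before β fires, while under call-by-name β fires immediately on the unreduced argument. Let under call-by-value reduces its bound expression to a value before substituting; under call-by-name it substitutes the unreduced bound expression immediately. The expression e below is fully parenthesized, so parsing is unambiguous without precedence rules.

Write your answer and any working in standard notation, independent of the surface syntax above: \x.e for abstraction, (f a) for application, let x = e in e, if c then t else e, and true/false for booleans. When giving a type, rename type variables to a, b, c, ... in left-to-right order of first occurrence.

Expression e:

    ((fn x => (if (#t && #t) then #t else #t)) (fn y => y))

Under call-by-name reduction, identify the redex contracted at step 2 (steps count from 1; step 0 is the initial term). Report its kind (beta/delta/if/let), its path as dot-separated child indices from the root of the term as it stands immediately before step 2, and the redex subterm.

Answer: delta at 0 : (true && true)

Working:
step 0: ((\x.(if (true && true) then true else true)) (\y.y))
step 1: [beta@root] (if (true && true) then true else true)
step 2: [delta@0] (if true then true else true)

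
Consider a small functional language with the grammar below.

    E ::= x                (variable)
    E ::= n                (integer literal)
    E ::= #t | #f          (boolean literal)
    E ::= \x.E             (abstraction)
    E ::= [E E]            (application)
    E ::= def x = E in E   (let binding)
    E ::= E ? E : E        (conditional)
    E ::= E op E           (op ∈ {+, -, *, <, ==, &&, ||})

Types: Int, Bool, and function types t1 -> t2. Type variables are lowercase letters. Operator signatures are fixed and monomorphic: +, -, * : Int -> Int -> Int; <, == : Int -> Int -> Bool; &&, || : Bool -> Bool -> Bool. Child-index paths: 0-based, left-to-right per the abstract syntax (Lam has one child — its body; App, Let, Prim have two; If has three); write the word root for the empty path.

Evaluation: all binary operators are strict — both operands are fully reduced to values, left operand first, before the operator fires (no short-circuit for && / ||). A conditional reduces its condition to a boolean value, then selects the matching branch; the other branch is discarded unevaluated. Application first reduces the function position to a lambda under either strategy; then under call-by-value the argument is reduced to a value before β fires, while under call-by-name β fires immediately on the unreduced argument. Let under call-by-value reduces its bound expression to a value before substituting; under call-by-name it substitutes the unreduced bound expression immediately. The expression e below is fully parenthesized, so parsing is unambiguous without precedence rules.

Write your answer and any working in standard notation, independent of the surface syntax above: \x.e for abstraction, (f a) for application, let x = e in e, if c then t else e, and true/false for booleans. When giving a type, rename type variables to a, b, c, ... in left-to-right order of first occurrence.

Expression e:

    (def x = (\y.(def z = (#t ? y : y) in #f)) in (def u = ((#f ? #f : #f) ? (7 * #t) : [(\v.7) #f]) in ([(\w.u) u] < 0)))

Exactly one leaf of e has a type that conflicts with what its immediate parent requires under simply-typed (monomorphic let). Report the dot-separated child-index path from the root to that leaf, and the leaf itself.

Answer: 1.0.1.1 : true

Derivation:
  unify Bool ~ Bool
y : a
y : a
  unify a ~ a
let z : a
\y._ : a -> Bool
let x : a -> Bool
  unify Bool ~ Bool
  unify Bool ~ Bool
  unify Bool ~ Bool
  unify Int ~ Int
  unify Bool ~ Int
  FAIL: mismatch Bool ~ Int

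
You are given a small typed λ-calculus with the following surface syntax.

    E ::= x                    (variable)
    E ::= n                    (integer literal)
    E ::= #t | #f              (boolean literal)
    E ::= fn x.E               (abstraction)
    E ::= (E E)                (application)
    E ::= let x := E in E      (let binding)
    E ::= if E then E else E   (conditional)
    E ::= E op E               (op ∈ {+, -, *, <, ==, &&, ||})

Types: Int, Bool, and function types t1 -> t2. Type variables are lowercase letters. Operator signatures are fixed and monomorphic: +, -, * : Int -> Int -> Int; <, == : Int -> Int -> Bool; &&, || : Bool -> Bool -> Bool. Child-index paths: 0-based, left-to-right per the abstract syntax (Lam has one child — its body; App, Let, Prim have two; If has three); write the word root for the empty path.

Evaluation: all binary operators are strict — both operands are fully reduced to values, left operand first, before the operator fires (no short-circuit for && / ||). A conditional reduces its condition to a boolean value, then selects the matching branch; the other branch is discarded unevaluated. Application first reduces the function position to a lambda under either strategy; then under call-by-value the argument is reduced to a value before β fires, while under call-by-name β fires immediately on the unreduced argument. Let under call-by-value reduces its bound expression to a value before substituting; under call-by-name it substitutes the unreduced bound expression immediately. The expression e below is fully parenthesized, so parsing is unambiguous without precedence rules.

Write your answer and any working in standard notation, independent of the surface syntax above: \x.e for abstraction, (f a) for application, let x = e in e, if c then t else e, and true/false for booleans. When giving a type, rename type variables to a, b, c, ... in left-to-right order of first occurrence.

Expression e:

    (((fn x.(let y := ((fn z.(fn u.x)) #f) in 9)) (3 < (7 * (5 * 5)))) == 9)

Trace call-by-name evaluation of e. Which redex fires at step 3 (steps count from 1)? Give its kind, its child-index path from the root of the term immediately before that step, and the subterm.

Answer: delta at root : (9 == 9)

Derivation:
step 0: (((\x.(let y = ((\z.(\u.x)) false) in 9)) (3 < (7 * (5 * 5)))) == 9)
step 1: [beta@0] ((let y = ((\z.(\u.(3 < (7 * (5 * 5))))) false) in 9) == 9)
step 2: [let@0] (9 == 9)
step 3: [delta@root] true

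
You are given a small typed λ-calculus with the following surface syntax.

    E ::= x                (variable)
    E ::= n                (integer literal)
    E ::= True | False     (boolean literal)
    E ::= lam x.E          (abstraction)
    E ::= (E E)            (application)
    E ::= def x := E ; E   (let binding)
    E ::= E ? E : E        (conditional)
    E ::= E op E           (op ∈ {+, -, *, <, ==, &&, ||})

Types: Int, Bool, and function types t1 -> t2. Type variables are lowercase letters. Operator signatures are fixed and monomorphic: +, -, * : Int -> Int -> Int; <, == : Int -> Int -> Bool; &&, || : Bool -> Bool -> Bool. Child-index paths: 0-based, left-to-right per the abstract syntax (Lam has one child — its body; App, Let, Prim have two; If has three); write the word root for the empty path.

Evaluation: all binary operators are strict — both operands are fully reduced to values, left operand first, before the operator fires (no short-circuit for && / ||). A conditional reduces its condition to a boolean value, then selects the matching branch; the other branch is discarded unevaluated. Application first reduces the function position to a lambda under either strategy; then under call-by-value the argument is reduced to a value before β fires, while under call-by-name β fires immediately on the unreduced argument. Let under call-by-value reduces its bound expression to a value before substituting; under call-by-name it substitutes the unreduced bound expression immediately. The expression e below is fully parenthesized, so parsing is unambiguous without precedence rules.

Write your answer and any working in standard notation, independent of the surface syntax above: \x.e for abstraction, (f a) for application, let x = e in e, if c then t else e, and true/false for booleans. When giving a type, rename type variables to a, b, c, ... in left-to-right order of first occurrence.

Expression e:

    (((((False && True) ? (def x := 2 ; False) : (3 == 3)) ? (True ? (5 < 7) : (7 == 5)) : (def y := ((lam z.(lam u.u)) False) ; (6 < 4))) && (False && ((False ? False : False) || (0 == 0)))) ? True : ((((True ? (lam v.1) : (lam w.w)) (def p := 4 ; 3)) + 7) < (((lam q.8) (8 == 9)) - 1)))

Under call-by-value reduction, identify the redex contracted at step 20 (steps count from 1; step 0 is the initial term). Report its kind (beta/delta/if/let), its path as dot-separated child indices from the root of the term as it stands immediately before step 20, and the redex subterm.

Answer: delta at root : (8 < 7)

Derivation:
step 0: (if ((if (if (false && true) then (let x = 2 in false) else (3 == 3)) then (if true then (5 < 7) else (7 == 5)) else (let y = ((\z.(\u.u)) false) in (6 < 4))) && (false && ((if false then false else false) || (0 == 0)))) then true else ((((if true then (\v.1) else (\w.w)) (let p = 4 in 3)) + 7) < (((\q.8) (8 == 9)) - 1)))
step 1: [delta@0.0.0.0] (if ((if (if false then (let x = 2 in false) else (3 == 3)) then (if true then (5 < 7) else (7 == 5)) else (let y = ((\z.(\u.u)) false) in (6 < 4))) && (false && ((if false then false else false) || (0 == 0)))) then true else ((((if true then (\v.1) else (\w.w)) (let p = 4 in 3)) + 7) < (((\q.8) (8 == 9)) - 1)))
step 2: [if@0.0.0] (if ((if (3 == 3) then (if true then (5 < 7) else (7 == 5)) else (let y = ((\z.(\u.u)) false) in (6 < 4))) && (false && ((if false then false else false) || (0 == 0)))) then true else ((((if true then (\v.1) else (\w.w)) (let p = 4 in 3)) + 7) < (((\q.8) (8 == 9)) - 1)))
step 3: [delta@0.0.0] (if ((if true then (if true then (5 < 7) else (7 == 5)) else (let y = ((\z.(\u.u)) false) in (6 < 4))) && (false && ((if false then false else false) || (0 == 0)))) then true else ((((if true then (\v.1) else (\w.w)) (let p = 4 in 3)) + 7) < (((\q.8) (8 == 9)) - 1)))
step 4: [if@0.0] (if ((if true then (5 < 7) else (7 == 5)) && (false && ((if false then false else false) || (0 == 0)))) then true else ((((if true then (\v.1) else (\w.w)) (let p = 4 in 3)) + 7) < (((\q.8) (8 == 9)) - 1)))
step 5: [if@0.0] (if ((5 < 7) && (false && ((if false then false else false) || (0 == 0)))) then true else ((((if true then (\v.1) else (\w.w)) (let p = 4 in 3)) + 7) < (((\q.8) (8 == 9)) - 1)))
step 6: [delta@0.0] (if (true && (false && ((if false then false else false) || (0 == 0)))) then true else ((((if true then (\v.1) else (\w.w)) (let p = 4 in 3)) + 7) < (((\q.8) (8 == 9)) - 1)))
step 7: [if@0.1.1.0] (if (true && (false && (false || (0 == 0)))) then true else ((((if true then (\v.1) else (\w.w)) (let p = 4 in 3)) + 7) < (((\q.8) (8 == 9)) - 1)))
step 8: [delta@0.1.1.1] (if (true && (false && (false || true))) then true else ((((if true then (\v.1) else (\w.w)) (let p = 4 in 3)) + 7) < (((\q.8) (8 == 9)) - 1)))
step 9: [delta@0.1.1] (if (true && (false && true)) then true else ((((if true then (\v.1) else (\w.w)) (let p = 4 in 3)) + 7) < (((\q.8) (8 == 9)) - 1)))
step 10: [delta@0.1] (if (true && false) then true else ((((if true then (\v.1) else (\w.w)) (let p = 4 in 3)) + 7) < (((\q.8) (8 == 9)) - 1)))
step 11: [delta@0] (if false then true else ((((if true then (\v.1) else (\w.w)) (let p = 4 in 3)) + 7) < (((\q.8) (8 == 9)) - 1)))
step 12: [if@root] ((((if true then (\v.1) else (\w.w)) (let p = 4 in 3)) + 7) < (((\q.8) (8 == 9)) - 1))
step 13: [if@0.0.0] ((((\v.1) (let p = 4 in 3)) + 7) < (((\q.8) (8 == 9)) - 1))
step 14: [let@0.0.1] ((((\v.1) 3) + 7) < (((\q.8) (8 == 9)) - 1))
step 15: [beta@0.0] ((1 + 7) < (((\q.8) (8 == 9)) - 1))
step 16: [delta@0] (8 < (((\q.8) (8 == 9)) - 1))
step 17: [delta@1.0.1] (8 < (((\q.8) false) - 1))
step 18: [beta@1.0] (8 < (8 - 1))
step 19: [delta@1] (8 < 7)
step 20: [delta@root] false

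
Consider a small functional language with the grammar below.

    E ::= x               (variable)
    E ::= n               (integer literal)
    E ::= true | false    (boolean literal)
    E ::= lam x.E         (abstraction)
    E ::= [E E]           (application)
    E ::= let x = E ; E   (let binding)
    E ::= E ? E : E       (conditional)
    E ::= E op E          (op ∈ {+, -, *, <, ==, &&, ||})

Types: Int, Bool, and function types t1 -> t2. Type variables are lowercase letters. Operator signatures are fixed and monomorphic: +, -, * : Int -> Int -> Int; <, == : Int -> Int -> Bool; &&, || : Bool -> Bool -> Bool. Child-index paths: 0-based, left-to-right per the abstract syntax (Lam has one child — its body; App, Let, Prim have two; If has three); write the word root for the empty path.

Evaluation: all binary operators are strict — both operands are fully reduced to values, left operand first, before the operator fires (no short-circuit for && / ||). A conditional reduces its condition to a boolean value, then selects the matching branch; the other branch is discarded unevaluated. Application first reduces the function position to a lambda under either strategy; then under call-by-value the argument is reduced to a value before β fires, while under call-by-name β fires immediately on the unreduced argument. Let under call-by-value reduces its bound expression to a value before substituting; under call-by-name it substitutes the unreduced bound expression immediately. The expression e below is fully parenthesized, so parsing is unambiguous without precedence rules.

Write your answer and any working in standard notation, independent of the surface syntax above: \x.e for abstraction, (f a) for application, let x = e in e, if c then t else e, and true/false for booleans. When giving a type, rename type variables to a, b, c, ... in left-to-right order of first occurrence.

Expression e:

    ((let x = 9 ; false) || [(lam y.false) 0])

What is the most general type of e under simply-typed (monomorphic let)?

Answer: Bool

Working:
let x : Int
  unify Bool ~ Bool
\y._ : a -> Bool
  unify a -> Bool ~ Int -> b
  unify a ~ Int
  unify Bool ~ b
_ _ : Bool
  unify Bool ~ Bool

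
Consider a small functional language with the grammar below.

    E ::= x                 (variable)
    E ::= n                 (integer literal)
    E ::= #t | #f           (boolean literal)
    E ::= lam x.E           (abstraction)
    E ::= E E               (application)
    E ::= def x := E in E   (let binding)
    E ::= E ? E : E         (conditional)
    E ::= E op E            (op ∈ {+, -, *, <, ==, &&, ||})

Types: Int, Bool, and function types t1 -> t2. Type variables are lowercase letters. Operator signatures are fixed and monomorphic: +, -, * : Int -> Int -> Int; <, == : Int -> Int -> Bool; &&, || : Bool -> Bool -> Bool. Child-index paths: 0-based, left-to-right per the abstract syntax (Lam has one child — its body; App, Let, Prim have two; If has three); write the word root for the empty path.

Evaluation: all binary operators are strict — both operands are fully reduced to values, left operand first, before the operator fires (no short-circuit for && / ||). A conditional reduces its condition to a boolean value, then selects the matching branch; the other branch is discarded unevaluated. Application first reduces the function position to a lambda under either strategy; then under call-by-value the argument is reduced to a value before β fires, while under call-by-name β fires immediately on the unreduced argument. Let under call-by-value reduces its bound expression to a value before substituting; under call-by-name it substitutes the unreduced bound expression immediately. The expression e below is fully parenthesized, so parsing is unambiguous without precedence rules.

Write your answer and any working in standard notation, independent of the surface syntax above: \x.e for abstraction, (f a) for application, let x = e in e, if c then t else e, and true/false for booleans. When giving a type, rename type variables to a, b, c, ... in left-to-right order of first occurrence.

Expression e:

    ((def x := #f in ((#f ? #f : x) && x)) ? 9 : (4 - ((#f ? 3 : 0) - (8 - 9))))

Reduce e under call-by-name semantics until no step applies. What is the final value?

Answer: 3

Trace:
step 0: (if (let x = false in ((if false then false else x) && x)) then 9 else (4 - ((if false then 3 else 0) - (8 - 9))))
step 1: [let@0] (if ((if false then false else false) && false) then 9 else (4 - ((if false then 3 else 0) - (8 - 9))))
step 2: [if@0.0] (if (false && false) then 9 else (4 - ((if false then 3 else 0) - (8 - 9))))
step 3: [delta@0] (if false then 9 else (4 - ((if false then 3 else 0) - (8 - 9))))
step 4: [if@root] (4 - ((if false then 3 else 0) - (8 - 9)))
step 5: [if@1.0] (4 - (0 - (8 - 9)))
step 6: [delta@1.1] (4 - (0 - -1))
step 7: [delta@1] (4 - 1)
step 8: [delta@root] 3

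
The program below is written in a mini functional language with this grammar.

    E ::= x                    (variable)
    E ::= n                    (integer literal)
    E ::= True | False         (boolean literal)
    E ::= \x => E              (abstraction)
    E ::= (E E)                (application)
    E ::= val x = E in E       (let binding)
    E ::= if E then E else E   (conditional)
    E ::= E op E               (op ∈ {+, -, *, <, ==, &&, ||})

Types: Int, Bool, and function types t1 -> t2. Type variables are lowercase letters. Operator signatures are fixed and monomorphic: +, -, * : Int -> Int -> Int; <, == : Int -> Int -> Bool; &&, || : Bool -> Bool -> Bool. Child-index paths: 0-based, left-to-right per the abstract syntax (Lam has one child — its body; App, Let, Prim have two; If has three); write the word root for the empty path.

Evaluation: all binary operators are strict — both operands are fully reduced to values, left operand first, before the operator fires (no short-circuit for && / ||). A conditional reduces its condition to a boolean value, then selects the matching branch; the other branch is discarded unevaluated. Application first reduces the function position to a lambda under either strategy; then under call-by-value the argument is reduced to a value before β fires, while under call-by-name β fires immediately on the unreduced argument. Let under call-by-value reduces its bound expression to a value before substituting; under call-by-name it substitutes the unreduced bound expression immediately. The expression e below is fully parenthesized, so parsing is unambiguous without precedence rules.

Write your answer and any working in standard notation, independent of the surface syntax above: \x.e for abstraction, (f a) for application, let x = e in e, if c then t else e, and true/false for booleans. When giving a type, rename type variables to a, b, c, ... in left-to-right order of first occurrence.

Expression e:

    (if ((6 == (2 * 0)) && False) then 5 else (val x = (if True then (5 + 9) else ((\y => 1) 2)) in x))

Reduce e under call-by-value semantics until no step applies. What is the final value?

Answer: 14

Derivation:
step 0: (if ((6 == (2 * 0)) && false) then 5 else (let x = (if true then (5 + 9) else ((\y.1) 2)) in x))
step 1: [delta@0.0.1] (if ((6 == 0) && false) then 5 else (let x = (if true then (5 + 9) else ((\y.1) 2)) in x))
step 2: [delta@0.0] (if (false && false) then 5 else (let x = (if true then (5 + 9) else ((\y.1) 2)) in x))
step 3: [delta@0] (if false then 5 else (let x = (if true then (5 + 9) else ((\y.1) 2)) in x))
step 4: [if@root] (let x = (if true then (5 + 9) else ((\y.1) 2)) in x)
step 5: [if@0] (let x = (5 + 9) in x)
step 6: [delta@0] (let x = 14 in x)
step 7: [let@root] 14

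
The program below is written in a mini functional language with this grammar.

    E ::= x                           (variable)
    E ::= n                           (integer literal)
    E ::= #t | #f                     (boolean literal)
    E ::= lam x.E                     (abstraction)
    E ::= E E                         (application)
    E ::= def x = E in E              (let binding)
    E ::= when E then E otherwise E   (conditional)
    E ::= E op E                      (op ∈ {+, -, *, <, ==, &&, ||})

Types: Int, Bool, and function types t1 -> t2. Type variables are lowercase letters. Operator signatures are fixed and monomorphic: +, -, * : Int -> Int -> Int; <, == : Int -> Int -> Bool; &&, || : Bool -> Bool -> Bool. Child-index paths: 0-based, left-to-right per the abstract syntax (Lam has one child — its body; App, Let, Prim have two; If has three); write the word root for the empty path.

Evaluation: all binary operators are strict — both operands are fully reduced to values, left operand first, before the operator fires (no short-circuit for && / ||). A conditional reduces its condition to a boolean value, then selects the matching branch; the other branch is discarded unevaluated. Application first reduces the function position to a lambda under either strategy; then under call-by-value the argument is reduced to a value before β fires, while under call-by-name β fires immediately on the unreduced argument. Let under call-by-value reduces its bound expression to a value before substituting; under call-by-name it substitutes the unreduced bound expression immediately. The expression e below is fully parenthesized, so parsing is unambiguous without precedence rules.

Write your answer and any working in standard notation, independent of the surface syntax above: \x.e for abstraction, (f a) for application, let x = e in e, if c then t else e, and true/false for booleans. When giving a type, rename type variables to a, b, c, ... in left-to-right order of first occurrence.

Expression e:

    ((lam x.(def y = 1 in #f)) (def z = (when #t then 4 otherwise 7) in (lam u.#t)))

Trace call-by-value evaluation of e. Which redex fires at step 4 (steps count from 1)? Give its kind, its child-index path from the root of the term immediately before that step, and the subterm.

Working:
step 0: ((\x.(let y = 1 in false)) (let z = (if true then 4 else 7) in (\u.true)))
step 1: [if@1.0] ((\x.(let y = 1 in false)) (let z = 4 in (\u.true)))
step 2: [let@1] ((\x.(let y = 1 in false)) (\u.true))
step 3: [beta@root] (let y = 1 in false)
step 4: [let@root] false

Answer: let at root : (let y = 1 in false)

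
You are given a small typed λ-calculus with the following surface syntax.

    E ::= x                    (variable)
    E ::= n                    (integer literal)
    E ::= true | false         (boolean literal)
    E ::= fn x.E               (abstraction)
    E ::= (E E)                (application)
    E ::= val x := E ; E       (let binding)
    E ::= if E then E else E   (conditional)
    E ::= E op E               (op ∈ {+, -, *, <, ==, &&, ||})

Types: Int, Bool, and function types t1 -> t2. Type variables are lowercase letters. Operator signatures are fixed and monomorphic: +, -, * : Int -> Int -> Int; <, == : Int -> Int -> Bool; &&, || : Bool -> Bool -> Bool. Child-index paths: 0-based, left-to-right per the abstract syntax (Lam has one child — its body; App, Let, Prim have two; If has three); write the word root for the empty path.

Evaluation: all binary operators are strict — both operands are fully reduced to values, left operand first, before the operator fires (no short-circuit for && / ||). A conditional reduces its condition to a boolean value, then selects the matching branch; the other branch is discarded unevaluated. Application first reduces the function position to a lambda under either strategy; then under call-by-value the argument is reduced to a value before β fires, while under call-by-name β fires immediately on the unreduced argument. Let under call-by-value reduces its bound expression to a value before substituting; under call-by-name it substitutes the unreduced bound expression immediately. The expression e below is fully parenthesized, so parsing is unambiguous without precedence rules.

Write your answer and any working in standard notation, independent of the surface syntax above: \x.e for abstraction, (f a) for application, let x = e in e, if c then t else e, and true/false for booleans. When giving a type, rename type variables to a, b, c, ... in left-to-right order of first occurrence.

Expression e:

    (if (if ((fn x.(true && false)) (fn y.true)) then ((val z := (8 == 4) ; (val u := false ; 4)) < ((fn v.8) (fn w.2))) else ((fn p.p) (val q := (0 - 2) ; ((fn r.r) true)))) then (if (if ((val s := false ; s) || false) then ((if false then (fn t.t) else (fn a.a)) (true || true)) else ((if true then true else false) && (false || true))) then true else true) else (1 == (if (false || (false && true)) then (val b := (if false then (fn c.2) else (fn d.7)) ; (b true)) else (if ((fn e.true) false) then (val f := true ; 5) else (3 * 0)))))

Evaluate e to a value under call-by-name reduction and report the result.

Answer: true

Working:
step 0: (if (if ((\x.(true && false)) (\y.true)) then ((let z = (8 == 4) in (let u = false in 4)) < ((\v.8) (\w.2))) else ((\p.p) (let q = (0 - 2) in ((\r.r) true)))) then (if (if ((let s = false in s) || false) then ((if false then (\t.t) else (\a.a)) (true || true)) else ((if true then true else false) && (false || true))) then true else true) else (1 == (if (false || (false && true)) then (let b = (if false then (\c.2) else (\d.7)) in (b true)) else (if ((\e.true) false) then (let f = true in 5) else (3 * 0)))))
step 1: [beta@0.0] (if (if (true && false) then ((let z = (8 == 4) in (let u = false in 4)) < ((\v.8) (\w.2))) else ((\p.p) (let q = (0 - 2) in ((\r.r) true)))) then (if (if ((let s = false in s) || false) then ((if false then (\t.t) else (\a.a)) (true || true)) else ((if true then true else false) && (false || true))) then true else true) else (1 == (if (false || (false && true)) then (let b = (if false then (\c.2) else (\d.7)) in (b true)) else (if ((\e.true) false) then (let f = true in 5) else (3 * 0)))))
step 2: [delta@0.0] (if (if false then ((let z = (8 == 4) in (let u = false in 4)) < ((\v.8) (\w.2))) else ((\p.p) (let q = (0 - 2) in ((\r.r) true)))) then (if (if ((let s = false in s) || false) then ((if false then (\t.t) else (\a.a)) (true || true)) else ((if true then true else false) && (false || true))) then true else true) else (1 == (if (false || (false && true)) then (let b = (if false then (\c.2) else (\d.7)) in (b true)) else (if ((\e.true) false) then (let f = true in 5) else (3 * 0)))))
step 3: [if@0] (if ((\p.p) (let q = (0 - 2) in ((\r.r) true))) then (if (if ((let s = false in s) || false) then ((if false then (\t.t) else (\a.a)) (true || true)) else ((if true then true else false) && (false || true))) then true else true) else (1 == (if (false || (false && true)) then (let b = (if false then (\c.2) else (\d.7)) in (b true)) else (if ((\e.true) false) then (let f = true in 5) else (3 * 0)))))
step 4: [beta@0] (if (let q = (0 - 2) in ((\r.r) true)) then (if (if ((let s = false in s) || false) then ((if false then (\t.t) else (\a.a)) (true || true)) else ((if true then true else false) && (false || true))) then true else true) else (1 == (if (false || (false && true)) then (let b = (if false then (\c.2) else (\d.7)) in (b true)) else (if ((\e.true) false) then (let f = true in 5) else (3 * 0)))))
step 5: [let@0] (if ((\r.r) true) then (if (if ((let s = false in s) || false) then ((if false then (\t.t) else (\a.a)) (true || true)) else ((if true then true else false) && (false || true))) then true else true) else (1 == (if (false || (false && true)) then (let b = (if false then (\c.2) else (\d.7)) in (b true)) else (if ((\e.true) false) then (let f = true in 5) else (3 * 0)))))
step 6: [beta@0] (if true then (if (if ((let s = false in s) || false) then ((if false then (\t.t) else (\a.a)) (true || true)) else ((if true then true else false) && (false || true))) then true else true) else (1 == (if (false || (false && true)) then (let b = (if false then (\c.2) else (\d.7)) in (b true)) else (if ((\e.true) false) then (let f = true in 5) else (3 * 0)))))
step 7: [if@root] (if (if ((let s = false in s) || false) then ((if false then (\t.t) else (\a.a)) (true || true)) else ((if true then true else false) && (false || true))) then true else true)
step 8: [let@0.0.0] (if (if (false || false) then ((if false then (\t.t) else (\a.a)) (true || true)) else ((if true then true else false) && (false || true))) then true else true)
step 9: [delta@0.0] (if (if false then ((if false then (\t.t) else (\a.a)) (true || true)) else ((if true then true else false) && (false || true))) then true else true)
step 10: [if@0] (if ((if true then true else false) && (false || true)) then true else true)
step 11: [if@0.0] (if (true && (false || true)) then true else true)
step 12: [delta@0.1] (if (true && true) then true else true)
step 13: [delta@0] (if true then true else true)
step 14: [if@root] true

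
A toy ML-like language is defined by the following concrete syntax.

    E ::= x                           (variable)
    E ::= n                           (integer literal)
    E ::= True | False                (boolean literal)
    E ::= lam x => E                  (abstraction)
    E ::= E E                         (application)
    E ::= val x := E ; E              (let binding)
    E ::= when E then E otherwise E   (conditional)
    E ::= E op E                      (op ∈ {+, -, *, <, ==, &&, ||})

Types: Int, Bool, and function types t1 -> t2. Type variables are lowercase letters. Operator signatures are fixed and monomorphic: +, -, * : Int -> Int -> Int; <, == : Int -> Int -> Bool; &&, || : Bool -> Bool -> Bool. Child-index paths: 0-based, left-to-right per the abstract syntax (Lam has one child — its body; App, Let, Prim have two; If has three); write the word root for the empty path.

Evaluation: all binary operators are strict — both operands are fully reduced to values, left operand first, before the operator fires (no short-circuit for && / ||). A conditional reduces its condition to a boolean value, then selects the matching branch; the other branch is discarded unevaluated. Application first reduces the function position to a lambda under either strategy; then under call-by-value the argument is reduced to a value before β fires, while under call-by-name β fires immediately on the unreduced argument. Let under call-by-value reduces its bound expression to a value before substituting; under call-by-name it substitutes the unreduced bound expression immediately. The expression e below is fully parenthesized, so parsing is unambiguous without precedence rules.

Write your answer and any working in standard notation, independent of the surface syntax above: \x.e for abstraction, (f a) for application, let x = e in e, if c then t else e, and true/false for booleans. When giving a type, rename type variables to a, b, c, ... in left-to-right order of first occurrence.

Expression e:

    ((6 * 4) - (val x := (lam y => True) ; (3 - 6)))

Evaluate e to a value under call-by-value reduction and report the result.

Working:
step 0: ((6 * 4) - (let x = (\y.true) in (3 - 6)))
step 1: [delta@0] (24 - (let x = (\y.true) in (3 - 6)))
step 2: [let@1] (24 - (3 - 6))
step 3: [delta@1] (24 - -3)
step 4: [delta@root] 27

Answer: 27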